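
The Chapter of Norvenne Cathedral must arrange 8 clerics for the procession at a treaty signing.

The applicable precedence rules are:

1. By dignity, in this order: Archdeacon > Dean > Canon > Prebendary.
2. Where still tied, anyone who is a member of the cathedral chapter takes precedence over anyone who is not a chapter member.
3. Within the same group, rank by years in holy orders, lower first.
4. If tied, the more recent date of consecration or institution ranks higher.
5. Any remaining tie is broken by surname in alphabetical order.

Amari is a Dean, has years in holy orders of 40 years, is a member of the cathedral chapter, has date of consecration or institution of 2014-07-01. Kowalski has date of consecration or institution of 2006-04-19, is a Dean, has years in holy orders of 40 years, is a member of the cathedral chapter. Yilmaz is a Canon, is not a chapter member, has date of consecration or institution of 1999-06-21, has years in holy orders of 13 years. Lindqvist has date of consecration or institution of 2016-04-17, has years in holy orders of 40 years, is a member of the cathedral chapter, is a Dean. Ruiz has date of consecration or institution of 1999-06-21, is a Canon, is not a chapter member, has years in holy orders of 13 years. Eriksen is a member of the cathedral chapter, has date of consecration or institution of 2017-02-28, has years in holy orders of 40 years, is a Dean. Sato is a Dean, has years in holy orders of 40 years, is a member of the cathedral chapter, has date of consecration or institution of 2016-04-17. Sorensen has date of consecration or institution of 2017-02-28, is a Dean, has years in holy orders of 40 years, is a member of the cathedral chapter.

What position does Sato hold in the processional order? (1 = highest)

By dignity: Eriksen, Sorensen, Lindqvist, Sato, Amari and Kowalski (Dean); then Ruiz and Yilmaz (Canon).
Eriksen, Sorensen, Lindqvist, Sato, Amari and Kowalski are each a member of the cathedral chapter, so the next rule applies.
Eriksen, Sorensen, Lindqvist, Sato, Amari and Kowalski all have years in holy orders 40 years, so the next rule applies.
Among Eriksen, Sorensen, Lindqvist, Sato, Amari and Kowalski, by date of consecration or institution (later first): Eriksen and Sorensen (2017-02-28) before Lindqvist and Sato (2016-04-17) before Amari (2014-07-01) before Kowalski (2006-04-19).
Among Eriksen and Sorensen, alphabetically by surname: Eriksen before Sorensen.
Among Lindqvist and Sato, alphabetically by surname: Lindqvist before Sato.
Ruiz and Yilmaz are each not a chapter member, so the next rule applies.
Ruiz and Yilmaz both have years in holy orders 13 years, so the next rule applies.
Ruiz and Yilmaz both have date of consecration or institution 1999-06-21, so the next rule applies.
Among Ruiz and Yilmaz, alphabetically by surname: Ruiz before Yilmaz.
Order: Eriksen, Sorensen, Lindqvist, Sato, Amari, Kowalski, Ruiz, Yilmaz. So position 4.

4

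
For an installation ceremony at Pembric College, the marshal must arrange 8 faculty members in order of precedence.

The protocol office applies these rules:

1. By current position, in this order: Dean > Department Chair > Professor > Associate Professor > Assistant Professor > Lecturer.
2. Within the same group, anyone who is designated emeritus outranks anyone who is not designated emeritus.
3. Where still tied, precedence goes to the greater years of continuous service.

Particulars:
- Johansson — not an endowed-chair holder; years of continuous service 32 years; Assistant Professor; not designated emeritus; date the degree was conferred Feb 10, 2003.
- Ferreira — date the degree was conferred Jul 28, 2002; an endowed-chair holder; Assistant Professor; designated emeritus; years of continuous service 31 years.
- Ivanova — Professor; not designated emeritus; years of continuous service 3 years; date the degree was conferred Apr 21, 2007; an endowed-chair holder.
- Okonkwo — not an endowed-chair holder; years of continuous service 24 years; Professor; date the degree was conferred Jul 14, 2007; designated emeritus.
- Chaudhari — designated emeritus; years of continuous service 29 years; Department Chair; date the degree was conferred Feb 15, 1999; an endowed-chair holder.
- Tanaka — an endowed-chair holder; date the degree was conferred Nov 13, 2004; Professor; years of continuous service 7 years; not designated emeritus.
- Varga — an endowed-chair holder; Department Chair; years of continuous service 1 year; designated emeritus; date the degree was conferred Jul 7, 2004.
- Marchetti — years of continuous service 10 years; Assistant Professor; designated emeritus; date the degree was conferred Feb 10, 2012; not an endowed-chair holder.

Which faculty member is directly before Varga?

Chaudhari

By current position: Chaudhari and Varga (Department Chair); then Okonkwo, Tanaka and Ivanova (Professor); then Ferreira, Marchetti and Johansson (Assistant Professor).
Chaudhari and Varga are each designated emeritus, so the next rule applies.
Among Chaudhari and Varga, by years of continuous service (higher first): Chaudhari (29 years) before Varga (1 year).
Among Okonkwo, Tanaka and Ivanova, designated emeritus before not designated emeritus: Okonkwo (designated emeritus) before Tanaka and Ivanova (not designated emeritus).
Among Tanaka and Ivanova, by years of continuous service (higher first): Tanaka (7 years) before Ivanova (3 years).
Among Ferreira, Marchetti and Johansson, designated emeritus before not designated emeritus: Ferreira and Marchetti (designated emeritus) before Johansson (not designated emeritus).
Among Ferreira and Marchetti, by years of continuous service (higher first): Ferreira (31 years) before Marchetti (10 years).
Order: Chaudhari, Varga, Okonkwo, Tanaka, Ivanova, Ferreira, Marchetti, Johansson.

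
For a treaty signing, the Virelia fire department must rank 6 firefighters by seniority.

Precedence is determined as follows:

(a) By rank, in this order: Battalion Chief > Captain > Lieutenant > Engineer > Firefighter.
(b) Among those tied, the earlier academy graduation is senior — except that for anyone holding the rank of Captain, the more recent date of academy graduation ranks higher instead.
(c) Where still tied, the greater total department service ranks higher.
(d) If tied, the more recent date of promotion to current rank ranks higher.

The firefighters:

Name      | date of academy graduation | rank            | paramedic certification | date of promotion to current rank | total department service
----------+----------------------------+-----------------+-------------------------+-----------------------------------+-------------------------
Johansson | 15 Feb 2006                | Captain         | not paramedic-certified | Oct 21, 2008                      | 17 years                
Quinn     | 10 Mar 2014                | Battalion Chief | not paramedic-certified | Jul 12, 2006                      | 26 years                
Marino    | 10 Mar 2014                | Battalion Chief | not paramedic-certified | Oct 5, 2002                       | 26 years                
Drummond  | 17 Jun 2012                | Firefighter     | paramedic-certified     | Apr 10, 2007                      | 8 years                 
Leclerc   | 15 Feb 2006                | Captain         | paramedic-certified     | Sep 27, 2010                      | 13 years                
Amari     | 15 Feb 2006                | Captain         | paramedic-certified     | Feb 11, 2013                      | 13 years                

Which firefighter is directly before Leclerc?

Amari

By rank: Quinn and Marino (Battalion Chief); then Johansson, Amari and Leclerc (Captain); then Drummond (Firefighter).
Quinn and Marino both have date of academy graduation 10 Mar 2014, so the next rule applies.
Quinn and Marino both have total department service 26 years, so the next rule applies.
Among Quinn and Marino, by date of promotion to current rank (later first): Quinn (Jul 12, 2006) before Marino (Oct 5, 2002).
Johansson, Amari and Leclerc all have date of academy graduation 15 Feb 2006, so the next rule applies.
Among Johansson, Amari and Leclerc, by total department service (higher first): Johansson (17 years) before Amari and Leclerc (13 years).
Among Amari and Leclerc, by date of promotion to current rank (later first): Amari (Feb 11, 2013) before Leclerc (Sep 27, 2010).
Order: Quinn, Marino, Johansson, Amari, Leclerc, Drummond.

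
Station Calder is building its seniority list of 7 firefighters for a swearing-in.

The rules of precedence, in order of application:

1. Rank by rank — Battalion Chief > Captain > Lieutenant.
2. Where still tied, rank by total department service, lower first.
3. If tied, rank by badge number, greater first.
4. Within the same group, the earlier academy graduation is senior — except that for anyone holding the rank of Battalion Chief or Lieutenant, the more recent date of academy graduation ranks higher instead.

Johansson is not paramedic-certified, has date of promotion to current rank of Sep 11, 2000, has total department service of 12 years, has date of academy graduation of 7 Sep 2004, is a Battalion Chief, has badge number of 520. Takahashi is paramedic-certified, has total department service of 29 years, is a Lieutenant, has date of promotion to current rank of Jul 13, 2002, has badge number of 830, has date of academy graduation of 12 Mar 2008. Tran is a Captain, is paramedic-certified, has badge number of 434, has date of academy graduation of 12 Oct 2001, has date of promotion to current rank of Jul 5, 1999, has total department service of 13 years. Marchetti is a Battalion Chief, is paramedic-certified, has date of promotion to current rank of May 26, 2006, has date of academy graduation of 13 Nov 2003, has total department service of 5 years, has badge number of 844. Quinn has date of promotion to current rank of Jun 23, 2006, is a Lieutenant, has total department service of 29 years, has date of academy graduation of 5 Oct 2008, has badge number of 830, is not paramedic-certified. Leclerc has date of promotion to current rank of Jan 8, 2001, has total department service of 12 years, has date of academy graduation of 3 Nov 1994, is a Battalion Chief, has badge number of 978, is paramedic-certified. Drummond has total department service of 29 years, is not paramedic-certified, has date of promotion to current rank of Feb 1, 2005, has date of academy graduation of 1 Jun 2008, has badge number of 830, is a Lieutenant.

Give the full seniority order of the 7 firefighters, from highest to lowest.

By rank: Marchetti, Leclerc and Johansson (Battalion Chief); then Tran (Captain); then Quinn, Drummond and Takahashi (Lieutenant).
Among Marchetti, Leclerc and Johansson, by total department service (lower first): Marchetti (5 years) before Leclerc and Johansson (12 years).
Among Leclerc and Johansson, by badge number (higher first): Leclerc (978) before Johansson (520).
Quinn, Drummond and Takahashi all have total department service 29 years, so the next rule applies.
Quinn, Drummond and Takahashi all have badge number 830, so the next rule applies.
Among Quinn, Drummond and Takahashi, by date of academy graduation (later first) (reversed rule for this group): Quinn (5 Oct 2008) before Drummond (1 Jun 2008) before Takahashi (12 Mar 2008).
Full order: Marchetti, Leclerc, Johansson, Tran, Quinn, Drummond, Takahashi.

Marchetti, Leclerc, Johansson, Tran, Quinn, Drummond, Takahashi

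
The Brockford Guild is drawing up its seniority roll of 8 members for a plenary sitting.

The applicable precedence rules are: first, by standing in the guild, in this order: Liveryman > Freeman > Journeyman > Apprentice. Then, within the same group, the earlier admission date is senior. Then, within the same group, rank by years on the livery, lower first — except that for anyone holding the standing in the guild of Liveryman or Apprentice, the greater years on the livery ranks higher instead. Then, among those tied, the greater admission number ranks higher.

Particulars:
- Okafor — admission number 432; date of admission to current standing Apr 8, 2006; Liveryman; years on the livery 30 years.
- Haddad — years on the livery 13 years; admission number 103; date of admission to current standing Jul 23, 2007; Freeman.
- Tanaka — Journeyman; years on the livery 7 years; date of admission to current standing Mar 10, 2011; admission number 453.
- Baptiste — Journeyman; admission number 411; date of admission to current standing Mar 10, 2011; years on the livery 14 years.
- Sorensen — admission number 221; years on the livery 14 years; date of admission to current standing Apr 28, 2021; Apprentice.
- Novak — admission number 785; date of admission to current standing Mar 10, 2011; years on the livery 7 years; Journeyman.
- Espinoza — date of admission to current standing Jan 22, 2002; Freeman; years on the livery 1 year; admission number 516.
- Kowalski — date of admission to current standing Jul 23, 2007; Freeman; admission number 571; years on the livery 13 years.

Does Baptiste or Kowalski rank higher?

By standing in the guild: Okafor (Liveryman); then Espinoza, Kowalski and Haddad (Freeman); then Novak, Tanaka and Baptiste (Journeyman); then Sorensen (Apprentice).
Among Espinoza, Kowalski and Haddad, by date of admission to current standing (earlier first): Espinoza (Jan 22, 2002) before Kowalski and Haddad (Jul 23, 2007).
Kowalski and Haddad both have years on the livery 13 years, so the next rule applies.
Among Kowalski and Haddad, by admission number (higher first): Kowalski (571) before Haddad (103).
Novak, Tanaka and Baptiste all have date of admission to current standing Mar 10, 2011, so the next rule applies.
Among Novak, Tanaka and Baptiste, by years on the livery (lower first): Novak and Tanaka (7 years) before Baptiste (14 years).
Among Novak and Tanaka, by admission number (higher first): Novak (785) before Tanaka (453).
So Kowalski takes precedence.

Kowalski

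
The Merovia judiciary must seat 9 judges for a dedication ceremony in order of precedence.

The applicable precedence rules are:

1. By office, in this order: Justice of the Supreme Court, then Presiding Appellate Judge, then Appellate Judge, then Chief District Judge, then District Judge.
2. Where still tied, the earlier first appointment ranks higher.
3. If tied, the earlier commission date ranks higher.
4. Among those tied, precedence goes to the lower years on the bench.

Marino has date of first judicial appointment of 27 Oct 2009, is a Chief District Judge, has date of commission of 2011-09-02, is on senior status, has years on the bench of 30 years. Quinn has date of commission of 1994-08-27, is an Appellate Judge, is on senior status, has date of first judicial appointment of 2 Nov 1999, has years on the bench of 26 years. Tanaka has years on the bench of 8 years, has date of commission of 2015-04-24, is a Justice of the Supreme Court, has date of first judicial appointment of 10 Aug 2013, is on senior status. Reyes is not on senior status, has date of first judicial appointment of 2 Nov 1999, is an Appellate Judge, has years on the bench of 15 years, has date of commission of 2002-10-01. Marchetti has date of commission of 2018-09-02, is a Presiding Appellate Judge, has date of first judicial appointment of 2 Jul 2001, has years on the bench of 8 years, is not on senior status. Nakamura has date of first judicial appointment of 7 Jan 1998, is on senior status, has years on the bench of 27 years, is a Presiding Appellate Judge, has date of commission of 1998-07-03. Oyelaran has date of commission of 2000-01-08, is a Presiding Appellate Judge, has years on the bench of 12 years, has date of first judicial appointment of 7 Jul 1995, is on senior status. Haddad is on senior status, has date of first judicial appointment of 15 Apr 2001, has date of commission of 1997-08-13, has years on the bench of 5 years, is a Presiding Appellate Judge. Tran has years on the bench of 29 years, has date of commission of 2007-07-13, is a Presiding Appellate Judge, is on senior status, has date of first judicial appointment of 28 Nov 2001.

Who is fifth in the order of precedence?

By office: Tanaka (Justice of the Supreme Court); then Oyelaran, Nakamura, Haddad, Marchetti and Tran (Presiding Appellate Judge); then Quinn and Reyes (Appellate Judge); then Marino (Chief District Judge).
Among Oyelaran, Nakamura, Haddad, Marchetti and Tran, by date of first judicial appointment (earlier first): Oyelaran (7 Jul 1995) before Nakamura (7 Jan 1998) before Haddad (15 Apr 2001) before Marchetti (2 Jul 2001) before Tran (28 Nov 2001).
Quinn and Reyes both have date of first judicial appointment 2 Nov 1999, so the next rule applies.
Among Quinn and Reyes, by date of commission (earlier first): Quinn (1994-08-27) before Reyes (2002-10-01).
Order: Tanaka, Oyelaran, Nakamura, Haddad, Marchetti, Tran, Quinn, Reyes, Marino.

Marchetti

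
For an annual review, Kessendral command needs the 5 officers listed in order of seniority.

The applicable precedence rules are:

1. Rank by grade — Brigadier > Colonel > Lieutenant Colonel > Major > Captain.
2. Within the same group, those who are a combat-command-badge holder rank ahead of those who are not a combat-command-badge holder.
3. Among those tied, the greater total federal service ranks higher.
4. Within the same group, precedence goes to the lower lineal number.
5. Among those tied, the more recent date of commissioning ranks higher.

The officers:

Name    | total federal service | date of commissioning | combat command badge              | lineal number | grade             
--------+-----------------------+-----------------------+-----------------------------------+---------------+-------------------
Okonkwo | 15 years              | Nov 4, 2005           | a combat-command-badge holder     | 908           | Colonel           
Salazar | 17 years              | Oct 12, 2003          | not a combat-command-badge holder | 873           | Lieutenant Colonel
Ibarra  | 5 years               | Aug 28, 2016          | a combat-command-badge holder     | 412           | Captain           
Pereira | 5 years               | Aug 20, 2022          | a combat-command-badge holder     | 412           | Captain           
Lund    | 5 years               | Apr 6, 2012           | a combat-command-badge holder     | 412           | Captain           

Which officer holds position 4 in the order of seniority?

By grade: Okonkwo (Colonel); then Salazar (Lieutenant Colonel); then Pereira, Ibarra and Lund (Captain).
Pereira, Ibarra and Lund are each a combat-command-badge holder, so the next rule applies.
Pereira, Ibarra and Lund all have total federal service 5 years, so the next rule applies.
Pereira, Ibarra and Lund all have lineal number 412, so the next rule applies.
Among Pereira, Ibarra and Lund, by date of commissioning (later first): Pereira (Aug 20, 2022) before Ibarra (Aug 28, 2016) before Lund (Apr 6, 2012).
Order: Okonkwo, Salazar, Pereira, Ibarra, Lund.

Ibarra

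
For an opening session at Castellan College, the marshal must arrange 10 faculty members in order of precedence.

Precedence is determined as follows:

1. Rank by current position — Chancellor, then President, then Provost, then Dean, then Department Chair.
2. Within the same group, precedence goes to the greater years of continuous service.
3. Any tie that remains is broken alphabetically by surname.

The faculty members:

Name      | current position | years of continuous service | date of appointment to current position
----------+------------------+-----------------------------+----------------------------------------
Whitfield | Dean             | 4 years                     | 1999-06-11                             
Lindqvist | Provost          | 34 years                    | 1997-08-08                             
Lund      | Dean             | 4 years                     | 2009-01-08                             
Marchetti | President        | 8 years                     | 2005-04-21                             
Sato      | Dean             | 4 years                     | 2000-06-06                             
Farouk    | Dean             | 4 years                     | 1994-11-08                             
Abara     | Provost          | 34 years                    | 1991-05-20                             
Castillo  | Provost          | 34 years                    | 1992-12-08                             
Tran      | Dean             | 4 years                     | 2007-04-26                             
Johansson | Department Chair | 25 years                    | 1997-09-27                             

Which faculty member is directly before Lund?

Farouk

By current position: Marchetti (President); then Abara, Castillo and Lindqvist (Provost); then Farouk, Lund, Sato, Tran and Whitfield (Dean); then Johansson (Department Chair).
Abara, Castillo and Lindqvist all have years of continuous service 34 years, so the next rule applies.
Among Abara, Castillo and Lindqvist, alphabetically by surname: Abara before Castillo before Lindqvist.
Farouk, Lund, Sato, Tran and Whitfield all have years of continuous service 4 years, so the next rule applies.
Among Farouk, Lund, Sato, Tran and Whitfield, alphabetically by surname: Farouk before Lund before Sato before Tran before Whitfield.
Order: Marchetti, Abara, Castillo, Lindqvist, Farouk, Lund, Sato, Tran, Whitfield, Johansson.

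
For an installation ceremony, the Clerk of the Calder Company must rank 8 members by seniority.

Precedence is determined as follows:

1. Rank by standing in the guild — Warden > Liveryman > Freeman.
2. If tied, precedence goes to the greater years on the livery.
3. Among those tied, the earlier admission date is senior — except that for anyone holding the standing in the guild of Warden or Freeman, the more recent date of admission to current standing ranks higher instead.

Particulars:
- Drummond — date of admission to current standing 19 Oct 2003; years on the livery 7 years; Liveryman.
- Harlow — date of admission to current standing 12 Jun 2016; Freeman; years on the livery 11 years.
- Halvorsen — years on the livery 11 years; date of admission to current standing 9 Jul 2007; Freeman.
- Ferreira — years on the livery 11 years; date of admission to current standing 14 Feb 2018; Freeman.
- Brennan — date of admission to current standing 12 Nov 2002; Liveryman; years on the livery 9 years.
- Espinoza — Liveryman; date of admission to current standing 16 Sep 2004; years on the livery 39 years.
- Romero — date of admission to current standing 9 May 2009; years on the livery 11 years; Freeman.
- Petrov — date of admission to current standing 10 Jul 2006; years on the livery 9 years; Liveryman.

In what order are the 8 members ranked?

By standing in the guild: Espinoza, Brennan, Petrov and Drummond (Liveryman); then Ferreira, Harlow, Romero and Halvorsen (Freeman).
Among Espinoza, Brennan, Petrov and Drummond, by years on the livery (higher first): Espinoza (39 years) before Brennan and Petrov (9 years) before Drummond (7 years).
Among Brennan and Petrov, by date of admission to current standing (earlier first): Brennan (12 Nov 2002) before Petrov (10 Jul 2006).
Ferreira, Harlow, Romero and Halvorsen all have years on the livery 11 years, so the next rule applies.
Among Ferreira, Harlow, Romero and Halvorsen, by date of admission to current standing (later first) (reversed rule for this group): Ferreira (14 Feb 2018) before Harlow (12 Jun 2016) before Romero (9 May 2009) before Halvorsen (9 Jul 2007).
Full order: Espinoza, Brennan, Petrov, Drummond, Ferreira, Harlow, Romero, Halvorsen.

Espinoza, Brennan, Petrov, Drummond, Ferreira, Harlow, Romero, Halvorsen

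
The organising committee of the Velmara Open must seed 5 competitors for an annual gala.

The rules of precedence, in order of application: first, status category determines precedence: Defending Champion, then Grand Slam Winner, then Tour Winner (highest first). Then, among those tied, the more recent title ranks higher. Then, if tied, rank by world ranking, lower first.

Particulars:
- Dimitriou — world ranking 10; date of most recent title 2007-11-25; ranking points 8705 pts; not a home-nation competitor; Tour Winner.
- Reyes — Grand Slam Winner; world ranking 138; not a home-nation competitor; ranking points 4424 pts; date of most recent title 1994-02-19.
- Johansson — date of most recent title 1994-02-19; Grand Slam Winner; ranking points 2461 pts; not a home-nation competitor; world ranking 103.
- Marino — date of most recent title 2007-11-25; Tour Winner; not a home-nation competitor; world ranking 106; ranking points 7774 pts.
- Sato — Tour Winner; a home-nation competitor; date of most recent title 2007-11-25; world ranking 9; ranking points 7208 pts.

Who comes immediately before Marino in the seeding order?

By status category: Johansson and Reyes (Grand Slam Winner); then Sato, Dimitriou and Marino (Tour Winner).
Johansson and Reyes both have date of most recent title 1994-02-19, so the next rule applies.
Among Johansson and Reyes, by world ranking (lower first): Johansson (103) before Reyes (138).
Sato, Dimitriou and Marino all have date of most recent title 2007-11-25, so the next rule applies.
Among Sato, Dimitriou and Marino, by world ranking (lower first): Sato (9) before Dimitriou (10) before Marino (106).
Order: Johansson, Reyes, Sato, Dimitriou, Marino.

Dimitriou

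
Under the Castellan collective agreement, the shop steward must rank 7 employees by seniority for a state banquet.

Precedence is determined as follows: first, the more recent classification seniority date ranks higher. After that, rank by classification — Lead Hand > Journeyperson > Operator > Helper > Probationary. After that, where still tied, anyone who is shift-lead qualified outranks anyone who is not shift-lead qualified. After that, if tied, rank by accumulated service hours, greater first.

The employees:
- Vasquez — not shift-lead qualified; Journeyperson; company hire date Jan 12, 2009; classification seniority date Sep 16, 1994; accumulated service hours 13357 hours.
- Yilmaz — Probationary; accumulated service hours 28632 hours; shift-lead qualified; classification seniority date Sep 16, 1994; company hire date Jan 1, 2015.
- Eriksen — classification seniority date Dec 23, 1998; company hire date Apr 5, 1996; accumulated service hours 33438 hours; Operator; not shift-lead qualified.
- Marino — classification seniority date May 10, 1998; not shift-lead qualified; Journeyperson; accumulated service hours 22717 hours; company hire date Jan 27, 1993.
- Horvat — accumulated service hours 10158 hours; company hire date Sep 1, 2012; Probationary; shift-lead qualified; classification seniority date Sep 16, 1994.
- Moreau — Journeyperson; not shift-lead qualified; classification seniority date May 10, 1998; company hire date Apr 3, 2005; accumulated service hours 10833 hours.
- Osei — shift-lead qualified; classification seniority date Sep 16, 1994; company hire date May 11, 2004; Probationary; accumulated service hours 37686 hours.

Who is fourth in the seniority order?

By classification seniority date (later first): Eriksen (Dec 23, 1998); then Marino and Moreau (both May 10, 1998); then Vasquez, Osei, Yilmaz and Horvat (each Sep 16, 1994).
Marino and Moreau are each Journeyperson, so the next rule applies.
Marino and Moreau are each not shift-lead qualified, so the next rule applies.
Among Marino and Moreau, by accumulated service hours (higher first): Marino (22717 hours) before Moreau (10833 hours).
Among Vasquez, Osei, Yilmaz and Horvat, by classification: Vasquez (Journeyperson) before Osei, Yilmaz and Horvat (Probationary).
Osei, Yilmaz and Horvat are each shift-lead qualified, so the next rule applies.
Among Osei, Yilmaz and Horvat, by accumulated service hours (higher first): Osei (37686 hours) before Yilmaz (28632 hours) before Horvat (10158 hours).
Order: Eriksen, Marino, Moreau, Vasquez, Osei, Yilmaz, Horvat.

Vasquez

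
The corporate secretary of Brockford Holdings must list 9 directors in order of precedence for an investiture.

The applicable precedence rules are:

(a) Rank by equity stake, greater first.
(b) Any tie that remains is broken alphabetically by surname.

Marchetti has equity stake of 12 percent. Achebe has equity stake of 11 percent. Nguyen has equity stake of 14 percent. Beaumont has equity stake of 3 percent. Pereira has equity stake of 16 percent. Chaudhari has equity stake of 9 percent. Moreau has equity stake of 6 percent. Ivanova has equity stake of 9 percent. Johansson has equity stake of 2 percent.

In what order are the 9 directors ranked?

Pereira, Nguyen, Marchetti, Achebe, Chaudhari, Ivanova, Moreau, Beaumont, Johansson

By equity stake (higher first): Pereira (16 percent); then Nguyen (14 percent); then Marchetti (12 percent); then Achebe (11 percent); then Chaudhari and Ivanova (both 9 percent); then Moreau (6 percent); then Beaumont (3 percent); then Johansson (2 percent).
Among Chaudhari and Ivanova, alphabetically by surname: Chaudhari before Ivanova.
Full order: Pereira, Nguyen, Marchetti, Achebe, Chaudhari, Ivanova, Moreau, Beaumont, Johansson.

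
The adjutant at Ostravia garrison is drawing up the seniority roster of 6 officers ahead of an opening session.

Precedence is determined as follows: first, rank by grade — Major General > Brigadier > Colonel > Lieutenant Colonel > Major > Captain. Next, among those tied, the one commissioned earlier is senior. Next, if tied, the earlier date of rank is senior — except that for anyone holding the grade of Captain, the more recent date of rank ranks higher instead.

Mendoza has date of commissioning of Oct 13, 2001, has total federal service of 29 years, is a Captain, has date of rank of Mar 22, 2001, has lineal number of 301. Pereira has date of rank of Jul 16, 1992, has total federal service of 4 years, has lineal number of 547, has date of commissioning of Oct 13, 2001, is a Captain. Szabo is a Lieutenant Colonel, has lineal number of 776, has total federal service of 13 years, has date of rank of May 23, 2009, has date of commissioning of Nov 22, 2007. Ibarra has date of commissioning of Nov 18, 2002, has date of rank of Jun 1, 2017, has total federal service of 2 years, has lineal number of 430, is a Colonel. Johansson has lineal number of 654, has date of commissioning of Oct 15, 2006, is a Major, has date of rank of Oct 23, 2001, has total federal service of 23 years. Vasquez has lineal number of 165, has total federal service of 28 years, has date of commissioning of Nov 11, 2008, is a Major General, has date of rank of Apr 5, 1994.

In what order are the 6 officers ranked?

Vasquez, Ibarra, Szabo, Johansson, Mendoza, Pereira

By grade: Vasquez (Major General); then Ibarra (Colonel); then Szabo (Lieutenant Colonel); then Johansson (Major); then Mendoza and Pereira (Captain).
Mendoza and Pereira both have date of commissioning Oct 13, 2001, so the next rule applies.
Among Mendoza and Pereira, by date of rank (later first) (reversed rule for this group): Mendoza (Mar 22, 2001) before Pereira (Jul 16, 1992).
Full order: Vasquez, Ibarra, Szabo, Johansson, Mendoza, Pereira.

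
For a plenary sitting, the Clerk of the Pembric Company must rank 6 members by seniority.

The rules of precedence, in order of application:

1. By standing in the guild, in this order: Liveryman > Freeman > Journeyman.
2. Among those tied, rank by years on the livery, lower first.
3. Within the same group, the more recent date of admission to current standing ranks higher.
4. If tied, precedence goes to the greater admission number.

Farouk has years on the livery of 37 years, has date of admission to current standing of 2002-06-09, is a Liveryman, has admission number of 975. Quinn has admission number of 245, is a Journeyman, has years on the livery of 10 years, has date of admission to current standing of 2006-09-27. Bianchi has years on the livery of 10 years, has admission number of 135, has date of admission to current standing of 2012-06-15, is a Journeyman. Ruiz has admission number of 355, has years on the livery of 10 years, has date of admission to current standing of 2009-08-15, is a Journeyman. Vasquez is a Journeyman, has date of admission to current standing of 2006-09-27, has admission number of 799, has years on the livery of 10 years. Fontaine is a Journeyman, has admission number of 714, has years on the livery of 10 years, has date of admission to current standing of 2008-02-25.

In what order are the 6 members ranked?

Farouk, Bianchi, Ruiz, Fontaine, Vasquez, Quinn

By standing in the guild: Farouk (Liveryman); then Bianchi, Ruiz, Fontaine, Vasquez and Quinn (Journeyman).
Bianchi, Ruiz, Fontaine, Vasquez and Quinn all have years on the livery 10 years, so the next rule applies.
Among Bianchi, Ruiz, Fontaine, Vasquez and Quinn, by date of admission to current standing (later first): Bianchi (2012-06-15) before Ruiz (2009-08-15) before Fontaine (2008-02-25) before Vasquez and Quinn (2006-09-27).
Among Vasquez and Quinn, by admission number (higher first): Vasquez (799) before Quinn (245).
Full order: Farouk, Bianchi, Ruiz, Fontaine, Vasquez, Quinn.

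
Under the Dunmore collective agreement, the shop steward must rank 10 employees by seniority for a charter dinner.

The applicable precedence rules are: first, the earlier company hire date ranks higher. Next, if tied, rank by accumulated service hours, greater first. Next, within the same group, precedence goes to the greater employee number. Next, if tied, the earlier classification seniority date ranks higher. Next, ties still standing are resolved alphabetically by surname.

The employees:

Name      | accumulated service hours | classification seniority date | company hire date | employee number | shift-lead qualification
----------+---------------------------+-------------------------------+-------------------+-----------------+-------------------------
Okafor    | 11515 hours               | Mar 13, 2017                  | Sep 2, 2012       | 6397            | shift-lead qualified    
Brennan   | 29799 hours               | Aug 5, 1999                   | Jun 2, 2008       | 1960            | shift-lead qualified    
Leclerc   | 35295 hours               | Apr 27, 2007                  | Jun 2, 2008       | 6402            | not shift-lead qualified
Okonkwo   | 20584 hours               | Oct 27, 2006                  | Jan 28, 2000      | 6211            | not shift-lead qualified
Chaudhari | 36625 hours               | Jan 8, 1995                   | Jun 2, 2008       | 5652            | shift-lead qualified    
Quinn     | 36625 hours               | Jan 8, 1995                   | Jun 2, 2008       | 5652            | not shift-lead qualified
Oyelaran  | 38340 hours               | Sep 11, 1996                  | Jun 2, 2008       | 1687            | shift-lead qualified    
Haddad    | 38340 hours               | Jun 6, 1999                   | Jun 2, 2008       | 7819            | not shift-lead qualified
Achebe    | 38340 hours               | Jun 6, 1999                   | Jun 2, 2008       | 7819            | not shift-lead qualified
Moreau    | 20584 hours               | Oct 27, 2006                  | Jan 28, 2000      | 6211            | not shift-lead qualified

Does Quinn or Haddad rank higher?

By company hire date (earlier first): Moreau and Okonkwo (both Jan 28, 2000); then Achebe, Haddad, Oyelaran, Chaudhari, Quinn, Leclerc and Brennan (each Jun 2, 2008); then Okafor (Sep 2, 2012).
Moreau and Okonkwo both have accumulated service hours 20584 hours, so the next rule applies.
Moreau and Okonkwo both have employee number 6211, so the next rule applies.
Moreau and Okonkwo both have classification seniority date Oct 27, 2006, so the next rule applies.
Among Moreau and Okonkwo, alphabetically by surname: Moreau before Okonkwo.
Among Achebe, Haddad, Oyelaran, Chaudhari, Quinn, Leclerc and Brennan, by accumulated service hours (higher first): Achebe, Haddad and Oyelaran (38340 hours) before Chaudhari and Quinn (36625 hours) before Leclerc (35295 hours) before Brennan (29799 hours).
Among Achebe, Haddad and Oyelaran, by employee number (higher first): Achebe and Haddad (7819) before Oyelaran (1687).
Achebe and Haddad both have classification seniority date Jun 6, 1999, so the next rule applies.
Among Achebe and Haddad, alphabetically by surname: Achebe before Haddad.
Chaudhari and Quinn both have employee number 5652, so the next rule applies.
Chaudhari and Quinn both have classification seniority date Jan 8, 1995, so the next rule applies.
Among Chaudhari and Quinn, alphabetically by surname: Chaudhari before Quinn.
So Haddad takes precedence.

Haddad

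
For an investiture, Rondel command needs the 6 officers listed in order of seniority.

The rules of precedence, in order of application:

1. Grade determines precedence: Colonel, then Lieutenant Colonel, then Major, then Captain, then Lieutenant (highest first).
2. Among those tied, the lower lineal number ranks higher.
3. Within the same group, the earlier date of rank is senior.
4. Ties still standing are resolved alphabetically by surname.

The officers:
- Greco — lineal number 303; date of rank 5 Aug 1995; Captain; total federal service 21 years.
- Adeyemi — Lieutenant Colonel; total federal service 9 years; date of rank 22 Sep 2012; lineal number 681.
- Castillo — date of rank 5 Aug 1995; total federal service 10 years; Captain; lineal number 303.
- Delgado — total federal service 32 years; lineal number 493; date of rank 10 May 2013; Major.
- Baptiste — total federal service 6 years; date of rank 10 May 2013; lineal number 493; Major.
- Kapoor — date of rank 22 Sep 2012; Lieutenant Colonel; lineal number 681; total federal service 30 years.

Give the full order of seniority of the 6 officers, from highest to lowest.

Adeyemi, Kapoor, Baptiste, Delgado, Castillo, Greco

By grade: Adeyemi and Kapoor (Lieutenant Colonel); then Baptiste and Delgado (Major); then Castillo and Greco (Captain).
Adeyemi and Kapoor both have lineal number 681, so the next rule applies.
Adeyemi and Kapoor both have date of rank 22 Sep 2012, so the next rule applies.
Among Adeyemi and Kapoor, alphabetically by surname: Adeyemi before Kapoor.
Baptiste and Delgado both have lineal number 493, so the next rule applies.
Baptiste and Delgado both have date of rank 10 May 2013, so the next rule applies.
Among Baptiste and Delgado, alphabetically by surname: Baptiste before Delgado.
Castillo and Greco both have lineal number 303, so the next rule applies.
Castillo and Greco both have date of rank 5 Aug 1995, so the next rule applies.
Among Castillo and Greco, alphabetically by surname: Castillo before Greco.
Full order: Adeyemi, Kapoor, Baptiste, Delgado, Castillo, Greco.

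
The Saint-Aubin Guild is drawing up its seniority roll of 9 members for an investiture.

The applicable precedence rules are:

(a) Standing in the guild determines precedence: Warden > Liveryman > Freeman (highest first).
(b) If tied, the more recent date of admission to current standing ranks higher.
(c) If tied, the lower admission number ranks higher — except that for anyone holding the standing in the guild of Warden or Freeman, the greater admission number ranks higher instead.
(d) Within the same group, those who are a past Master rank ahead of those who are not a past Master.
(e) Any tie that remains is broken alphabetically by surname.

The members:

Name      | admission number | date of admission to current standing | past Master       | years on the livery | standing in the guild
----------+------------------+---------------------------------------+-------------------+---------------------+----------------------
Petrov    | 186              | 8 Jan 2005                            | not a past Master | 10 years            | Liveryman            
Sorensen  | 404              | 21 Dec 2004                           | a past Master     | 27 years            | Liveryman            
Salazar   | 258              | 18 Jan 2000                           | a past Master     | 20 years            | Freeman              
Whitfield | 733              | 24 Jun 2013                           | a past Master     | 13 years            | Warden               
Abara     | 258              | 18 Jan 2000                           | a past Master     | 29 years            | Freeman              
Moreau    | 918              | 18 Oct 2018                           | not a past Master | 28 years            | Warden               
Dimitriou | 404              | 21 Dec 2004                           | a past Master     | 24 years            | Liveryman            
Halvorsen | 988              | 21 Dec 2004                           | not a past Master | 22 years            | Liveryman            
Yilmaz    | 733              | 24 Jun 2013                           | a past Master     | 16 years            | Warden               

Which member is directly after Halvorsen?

Abara

By standing in the guild: Moreau, Whitfield and Yilmaz (Warden); then Petrov, Dimitriou, Sorensen and Halvorsen (Liveryman); then Abara and Salazar (Freeman).
Among Moreau, Whitfield and Yilmaz, by date of admission to current standing (later first): Moreau (18 Oct 2018) before Whitfield and Yilmaz (24 Jun 2013).
Whitfield and Yilmaz both have admission number 733, so the next rule applies.
Whitfield and Yilmaz are each a past Master, so the next rule applies.
Among Whitfield and Yilmaz, alphabetically by surname: Whitfield before Yilmaz.
Among Petrov, Dimitriou, Sorensen and Halvorsen, by date of admission to current standing (later first): Petrov (8 Jan 2005) before Dimitriou, Sorensen and Halvorsen (21 Dec 2004).
Among Dimitriou, Sorensen and Halvorsen, by admission number (lower first): Dimitriou and Sorensen (404) before Halvorsen (988).
Dimitriou and Sorensen are each a past Master, so the next rule applies.
Among Dimitriou and Sorensen, alphabetically by surname: Dimitriou before Sorensen.
Abara and Salazar both have date of admission to current standing 18 Jan 2000, so the next rule applies.
Abara and Salazar both have admission number 258, so the next rule applies.
Abara and Salazar are each a past Master, so the next rule applies.
Among Abara and Salazar, alphabetically by surname: Abara before Salazar.
Order: Moreau, Whitfield, Yilmaz, Petrov, Dimitriou, Sorensen, Halvorsen, Abara, Salazar.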